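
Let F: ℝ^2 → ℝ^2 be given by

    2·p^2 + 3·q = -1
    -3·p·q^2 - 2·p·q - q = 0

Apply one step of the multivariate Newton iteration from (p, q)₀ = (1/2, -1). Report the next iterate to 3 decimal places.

(1.100, -0.900)

At (1/2, -1): F = (-1.500, 0.500).
Jacobian J = [[4·p, 3], [-3·q^2 - 2·q, -6·p·q - 2·p - 1]].
At the point, J = [[2.000, 3.000], [-1.000, 1.000]] (det J = 5.000).
Solving J·Δ = −F gives Δ = (0.600, 0.100).
Then the next iterate is (p, q)₁ = (1.100, -0.900).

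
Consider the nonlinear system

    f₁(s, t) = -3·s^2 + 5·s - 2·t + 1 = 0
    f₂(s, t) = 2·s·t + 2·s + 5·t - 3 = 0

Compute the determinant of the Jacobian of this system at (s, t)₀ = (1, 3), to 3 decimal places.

J = [[-6·s + 5, -2], [2·t + 2, 2·s + 5]].
At the point, J = [[-1.000, -2.000], [8.000, 7.000]].
det J = 9.000.

9.000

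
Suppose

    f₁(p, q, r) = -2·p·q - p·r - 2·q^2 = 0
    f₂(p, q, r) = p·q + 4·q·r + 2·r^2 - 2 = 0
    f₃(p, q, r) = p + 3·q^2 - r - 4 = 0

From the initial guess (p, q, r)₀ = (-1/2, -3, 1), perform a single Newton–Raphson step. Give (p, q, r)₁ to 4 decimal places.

(0.3280, -1.7010, -0.0547)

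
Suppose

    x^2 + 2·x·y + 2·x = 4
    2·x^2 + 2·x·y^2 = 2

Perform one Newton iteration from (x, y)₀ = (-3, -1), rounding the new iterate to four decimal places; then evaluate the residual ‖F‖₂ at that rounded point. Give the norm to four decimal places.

2.0247

At (-3, -1): F = (5.0000, 10.0000).
Jacobian J = [[2·x + 2·y + 2, 2·x], [4·x + 2·y^2, 4·x·y]].
At the point, J = [[-6.0000, -6.0000], [-10.0000, 12.0000]] (det J = -132.0000).
Solving J·Δ = −F gives Δ = (0.9091, -0.0758).
Then the next iterate is (x, y)₁ = (-2.0909, -1.0758).
Re-evaluating at (-2.0909, -1.0758): F = (0.688843, 1.903938), so ‖F‖₂ = 2.0247.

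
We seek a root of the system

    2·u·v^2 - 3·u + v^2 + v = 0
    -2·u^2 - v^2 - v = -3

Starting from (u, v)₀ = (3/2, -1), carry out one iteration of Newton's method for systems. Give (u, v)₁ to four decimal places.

(1.2209, -1.1744)

At (3/2, -1): F = (-1.5000, -1.5000).
Jacobian J = [[2·v^2 - 3, 4·u·v + 2·v + 1], [-4·u, -2·v - 1]].
At the point, J = [[-1.0000, -7.0000], [-6.0000, 1.0000]] (det J = -43.0000).
Solving J·Δ = −F gives Δ = (-0.2791, -0.1744).
Then the next iterate is (u, v)₁ = (1.2209, -1.1744).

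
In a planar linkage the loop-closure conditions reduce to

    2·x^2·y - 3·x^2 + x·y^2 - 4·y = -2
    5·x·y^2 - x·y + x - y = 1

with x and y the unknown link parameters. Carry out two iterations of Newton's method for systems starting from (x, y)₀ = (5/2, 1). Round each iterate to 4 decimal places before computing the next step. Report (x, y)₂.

At (5/2, 1): F = (-5.7500, 10.5000).
Jacobian J = [[4·x·y - 6·x + y^2, 2·x^2 + 2·x·y - 4], [5·y^2 - y + 1, 10·x·y - x - 1]].
At the point, J = [[-4.0000, 13.5000], [5.0000, 21.5000]] (det J = -153.5000).
Solving J·Δ = −F gives Δ = (-1.7288, -0.0863).
Then the next iterate is (x, y)₁ = (0.7712, 0.9137).
Round to (0.7712, 0.9137) and repeat: F = (-1.708369, 1.372027), J = [[-0.973771, -1.401210], [4.260538, 5.275254]].
Δ = (8.5107, -7.1337), so (x, y)₂ = (9.2819, -6.2200).

(9.2819, -6.2200)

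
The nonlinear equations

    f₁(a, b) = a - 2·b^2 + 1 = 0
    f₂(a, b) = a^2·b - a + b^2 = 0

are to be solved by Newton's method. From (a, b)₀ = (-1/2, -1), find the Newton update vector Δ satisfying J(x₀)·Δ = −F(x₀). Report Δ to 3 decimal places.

(-1.357, 0.714)

At (-1/2, -1): F = (-1.500, 1.250).
Jacobian J = [[1, -4·b], [2·a·b - 1, a^2 + 2·b]].
At the point, J = [[1.000, 4.000], [0.000, -1.750]] (det J = -1.750).
Solving J·Δ = −F gives Δ = (-1.357, 0.714).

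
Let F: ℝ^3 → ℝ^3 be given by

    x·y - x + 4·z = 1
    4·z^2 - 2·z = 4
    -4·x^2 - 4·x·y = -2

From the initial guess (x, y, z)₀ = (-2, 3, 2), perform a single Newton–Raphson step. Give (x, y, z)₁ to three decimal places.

(-3.071, 2.286, 1.429)

At (-2, 3, 2): F = (3.000, 8.000, 10.000).
Jacobian J = [[y - 1, x, 4], [0, 0, 8·z - 2], [-8·x - 4·y, -4·x, 0]].
At the point, J = [[2.000, -2.000, 4.000], [0.000, 0.000, 14.000], [4.000, 8.000, 0.000]] (det J = -336.000).
Solving J·Δ = −F gives Δ = (-1.071, -0.714, -0.571).
Then the next iterate is (x, y, z)₁ = (-3.071, 2.286, 1.429).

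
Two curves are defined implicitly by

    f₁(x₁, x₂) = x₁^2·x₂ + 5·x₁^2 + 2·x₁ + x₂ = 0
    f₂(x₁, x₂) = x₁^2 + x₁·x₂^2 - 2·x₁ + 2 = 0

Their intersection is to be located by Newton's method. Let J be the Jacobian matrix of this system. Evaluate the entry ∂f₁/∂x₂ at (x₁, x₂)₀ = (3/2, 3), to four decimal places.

3.2500

∂f₁/∂x₂ = x₁^2 + 1.
At (3/2, 3) this is 3.2500.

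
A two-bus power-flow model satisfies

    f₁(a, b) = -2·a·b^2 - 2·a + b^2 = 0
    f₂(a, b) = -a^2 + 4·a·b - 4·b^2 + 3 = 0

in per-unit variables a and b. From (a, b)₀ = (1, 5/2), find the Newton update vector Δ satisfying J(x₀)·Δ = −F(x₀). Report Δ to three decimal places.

(-0.246, -0.936)

At (1, 5/2): F = (-8.250, -13.000).
Jacobian J = [[-2·b^2 - 2, -4·a·b + 2·b], [-2·a + 4·b, 4·a - 8·b]].
At the point, J = [[-14.500, -5.000], [8.000, -16.000]] (det J = 272.000).
Solving J·Δ = −F gives Δ = (-0.246, -0.936).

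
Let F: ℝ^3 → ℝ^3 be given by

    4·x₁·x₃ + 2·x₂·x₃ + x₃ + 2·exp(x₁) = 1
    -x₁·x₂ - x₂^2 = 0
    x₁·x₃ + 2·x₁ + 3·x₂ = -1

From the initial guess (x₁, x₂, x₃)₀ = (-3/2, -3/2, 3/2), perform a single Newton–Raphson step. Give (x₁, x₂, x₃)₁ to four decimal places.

(1.1769, -1.3923, 2.1282)

At (-3/2, -3/2, 3/2): F = (-12.553740, -4.5000, -8.7500).
Jacobian J = [[4·x₃ + 2·exp(x₁), 2·x₃, 4·x₁ + 2·x₂ + 1], [-x₂, -x₁ - 2·x₂, 0], [x₃ + 2, 3, x₁]].
At the point, J = [[6.446260, 3.0000, -8.0000], [1.5000, 4.5000, 0.0000], [3.5000, 3.0000, -1.5000]] (det J = 53.237743).
Solving J·Δ = −F gives Δ = (2.6769, 0.1077, 0.6282).
Then the next iterate is (x₁, x₂, x₃)₁ = (1.1769, -1.3923, 2.1282).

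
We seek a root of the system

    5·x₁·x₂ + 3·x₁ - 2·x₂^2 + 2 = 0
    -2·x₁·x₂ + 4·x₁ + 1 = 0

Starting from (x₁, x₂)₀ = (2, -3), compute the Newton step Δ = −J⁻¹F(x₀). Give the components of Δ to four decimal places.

(-1.7558, 0.8605)

At (2, -3): F = (-40.0000, 21.0000).
Jacobian J = [[5·x₂ + 3, 5·x₁ - 4·x₂], [-2·x₂ + 4, -2·x₁]].
At the point, J = [[-12.0000, 22.0000], [10.0000, -4.0000]] (det J = -172.0000).
Solving J·Δ = −F gives Δ = (-1.7558, 0.8605).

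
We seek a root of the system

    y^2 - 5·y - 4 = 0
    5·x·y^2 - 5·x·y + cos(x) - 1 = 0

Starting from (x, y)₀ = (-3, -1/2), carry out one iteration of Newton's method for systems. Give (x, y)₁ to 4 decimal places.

At (-3, -1/2): F = (-1.2500, -13.239992).
Jacobian J = [[0, 2·y - 5], [5·y^2 - 5·y - sin(x), 10·x·y - 5·x]].
At the point, J = [[0.0000, -6.0000], [3.891120, 30.0000]] (det J = 23.346720).
Solving J·Δ = −F gives Δ = (5.0088, -0.2083).
Then the next iterate is (x, y)₁ = (2.0088, -0.7083).

(2.0088, -0.7083)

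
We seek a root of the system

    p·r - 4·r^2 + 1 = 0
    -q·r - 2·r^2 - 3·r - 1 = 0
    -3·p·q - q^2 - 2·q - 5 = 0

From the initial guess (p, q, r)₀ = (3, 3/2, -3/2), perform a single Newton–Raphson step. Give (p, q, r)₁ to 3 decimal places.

(2.866, -0.153, -0.680)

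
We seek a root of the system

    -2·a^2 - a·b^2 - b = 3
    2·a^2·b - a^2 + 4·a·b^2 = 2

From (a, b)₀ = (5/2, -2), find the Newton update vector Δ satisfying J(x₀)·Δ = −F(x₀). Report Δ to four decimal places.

(-1.2564, 0.6567)

At (5/2, -2): F = (-23.5000, 6.7500).
Jacobian J = [[-4·a - b^2, -2·a·b - 1], [4·a·b - 2·a + 4·b^2, 2·a^2 + 8·a·b]].
At the point, J = [[-14.0000, 9.0000], [-9.0000, -27.5000]] (det J = 466.0000).
Solving J·Δ = −F gives Δ = (-1.2564, 0.6567).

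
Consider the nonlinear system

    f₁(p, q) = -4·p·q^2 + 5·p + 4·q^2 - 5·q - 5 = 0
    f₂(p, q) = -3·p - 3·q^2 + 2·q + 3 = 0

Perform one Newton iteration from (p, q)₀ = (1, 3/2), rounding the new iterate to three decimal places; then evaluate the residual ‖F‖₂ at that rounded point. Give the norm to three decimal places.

At (1, 3/2): F = (-7.500, -3.750).
Jacobian J = [[-4·q^2 + 5, -8·p·q + 8·q - 5], [-3, -6·q + 2]].
At the point, J = [[-4.000, -5.000], [-3.000, -7.000]] (det J = 13.000).
Solving J·Δ = −F gives Δ = (-2.596, 0.577).
Then the next iterate is (p, q)₁ = (-1.596, 2.077).
Re-evaluating at (-1.596, 2.077): F = (21.43084, -0.99979), so ‖F‖₂ = 21.454.

21.454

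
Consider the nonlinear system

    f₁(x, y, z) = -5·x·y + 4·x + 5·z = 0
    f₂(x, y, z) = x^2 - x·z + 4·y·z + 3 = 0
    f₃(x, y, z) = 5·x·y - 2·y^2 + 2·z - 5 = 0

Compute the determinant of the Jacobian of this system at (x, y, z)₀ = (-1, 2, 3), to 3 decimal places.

-621.000

J = [[-5·y + 4, -5·x, 5], [2·x - z, 4·z, -x + 4·y], [5·y, 5·x - 4·y, 2]].
At the point, J = [[-6.000, 5.000, 5.000], [-5.000, 12.000, 9.000], [10.000, -13.000, 2.000]].
det J = -621.000.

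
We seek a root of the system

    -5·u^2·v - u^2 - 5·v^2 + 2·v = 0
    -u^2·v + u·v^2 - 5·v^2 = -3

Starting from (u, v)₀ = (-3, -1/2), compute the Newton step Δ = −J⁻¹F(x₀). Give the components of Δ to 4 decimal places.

At (-3, -1/2): F = (11.2500, 5.5000).
Jacobian J = [[-10·u·v - 2·u, -5·u^2 - 10·v + 2], [-2·u·v + v^2, -u^2 + 2·u·v - 10·v]].
At the point, J = [[-9.0000, -38.0000], [-2.7500, -1.0000]] (det J = -95.5000).
Solving J·Δ = −F gives Δ = (2.0707, -0.1944).

(2.0707, -0.1944)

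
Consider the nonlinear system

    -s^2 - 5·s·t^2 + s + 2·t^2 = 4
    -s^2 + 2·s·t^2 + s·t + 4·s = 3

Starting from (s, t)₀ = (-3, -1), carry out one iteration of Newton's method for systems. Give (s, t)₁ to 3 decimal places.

(-0.681, -0.834)

At (-3, -1): F = (1.000, -27.000).
Jacobian J = [[-2·s - 5·t^2 + 1, -10·s·t + 4·t], [-2·s + 2·t^2 + t + 4, 4·s·t + s]].
At the point, J = [[2.000, -34.000], [11.000, 9.000]] (det J = 392.000).
Solving J·Δ = −F gives Δ = (2.319, 0.166).
Then the next iterate is (s, t)₁ = (-0.681, -0.834).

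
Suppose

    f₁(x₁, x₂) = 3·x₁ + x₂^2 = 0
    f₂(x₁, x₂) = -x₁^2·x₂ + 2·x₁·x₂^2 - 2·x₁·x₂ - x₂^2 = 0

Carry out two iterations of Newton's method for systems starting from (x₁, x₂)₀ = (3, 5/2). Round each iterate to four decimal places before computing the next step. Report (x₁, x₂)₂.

(0.1262, 0.3669)

At (3, 5/2): F = (15.2500, -6.2500).
Jacobian J = [[3, 2·x₂], [-2·x₁·x₂ + 2·x₂^2 - 2·x₂, -x₁^2 + 4·x₁·x₂ - 2·x₁ - 2·x₂]].
At the point, J = [[3.0000, 5.0000], [-7.5000, 10.0000]] (det J = 67.5000).
Solving J·Δ = −F gives Δ = (-2.7222, -1.4167).
Then the next iterate is (x₁, x₂)₁ = (0.2778, 1.0833).
Round to (0.2778, 1.0833) and repeat: F = (2.006939, -1.207004), J = [[3.0000, 2.1666], [-0.421404, -1.595610]].
Δ = (-0.1516, -0.7164), so (x₁, x₂)₂ = (0.1262, 0.3669).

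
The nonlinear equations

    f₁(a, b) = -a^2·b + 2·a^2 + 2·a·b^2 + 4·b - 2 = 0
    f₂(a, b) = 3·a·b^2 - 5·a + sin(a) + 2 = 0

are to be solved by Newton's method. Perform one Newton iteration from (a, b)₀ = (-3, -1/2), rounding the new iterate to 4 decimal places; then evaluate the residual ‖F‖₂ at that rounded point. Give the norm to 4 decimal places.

4.1916

At (-3, -1/2): F = (17.0000, 14.608880).
Jacobian J = [[-2·a·b + 4·a + 2·b^2, -a^2 + 4·a·b + 4], [3·b^2 + cos(a) - 5, 6·a·b]].
At the point, J = [[-14.5000, 1.0000], [-5.239992, 9.0000]] (det J = -125.260008).
Solving J·Δ = −F gives Δ = (1.1048, -0.9800).
Then the next iterate is (a, b)₁ = (-1.8952, -1.4800).
Re-evaluating at (-1.8952, -1.4800): F = (-3.723087, -1.925579), so ‖F‖₂ = 4.1916.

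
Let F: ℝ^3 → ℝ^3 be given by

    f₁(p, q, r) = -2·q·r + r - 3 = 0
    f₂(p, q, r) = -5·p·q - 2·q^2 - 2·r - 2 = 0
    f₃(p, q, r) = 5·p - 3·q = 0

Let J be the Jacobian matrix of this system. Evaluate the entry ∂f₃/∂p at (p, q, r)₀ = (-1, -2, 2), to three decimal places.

∂f₃/∂p = 5.
At (-1, -2, 2) this is 5.000.

5.000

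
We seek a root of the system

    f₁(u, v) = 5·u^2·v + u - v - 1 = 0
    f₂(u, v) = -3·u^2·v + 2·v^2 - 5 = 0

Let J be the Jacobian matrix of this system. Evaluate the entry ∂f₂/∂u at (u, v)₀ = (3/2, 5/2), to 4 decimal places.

-22.5000

∂f₂/∂u = -6·u·v.
At (3/2, 5/2) this is -22.5000.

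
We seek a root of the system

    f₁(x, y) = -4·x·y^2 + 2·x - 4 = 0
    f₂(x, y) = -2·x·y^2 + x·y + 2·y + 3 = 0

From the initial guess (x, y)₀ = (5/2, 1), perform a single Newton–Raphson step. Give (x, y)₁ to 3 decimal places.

(13.556, -0.556)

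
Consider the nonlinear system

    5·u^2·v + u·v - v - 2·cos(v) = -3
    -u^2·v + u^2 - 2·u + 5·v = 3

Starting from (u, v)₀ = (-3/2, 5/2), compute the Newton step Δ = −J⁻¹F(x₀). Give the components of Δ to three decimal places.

(-0.148, -3.183)

At (-3/2, 5/2): F = (26.47729, 9.125).
Jacobian J = [[10·u·v + v, 5·u^2 + u + 2·sin(v) - 1], [-2·u·v + 2·u - 2, -u^2 + 5]].
At the point, J = [[-35.000, 9.94694], [2.500, 2.750]] (det J = -121.11736).
Solving J·Δ = −F gives Δ = (-0.148, -3.183).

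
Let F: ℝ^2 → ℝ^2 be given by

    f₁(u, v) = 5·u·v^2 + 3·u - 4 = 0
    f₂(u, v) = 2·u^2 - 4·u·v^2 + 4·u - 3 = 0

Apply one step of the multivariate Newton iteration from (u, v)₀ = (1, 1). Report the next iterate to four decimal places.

(0.7885, 0.7692)

At (1, 1): F = (4.0000, -1.0000).
Jacobian J = [[5·v^2 + 3, 10·u·v], [4·u - 4·v^2 + 4, -8·u·v]].
At the point, J = [[8.0000, 10.0000], [4.0000, -8.0000]] (det J = -104.0000).
Solving J·Δ = −F gives Δ = (-0.2115, -0.2308).
Then the next iterate is (u, v)₁ = (0.7885, 0.7692).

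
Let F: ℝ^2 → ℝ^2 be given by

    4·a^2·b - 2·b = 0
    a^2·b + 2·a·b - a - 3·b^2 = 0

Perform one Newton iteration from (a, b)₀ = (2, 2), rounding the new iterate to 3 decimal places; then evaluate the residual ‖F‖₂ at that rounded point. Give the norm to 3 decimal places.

At (2, 2): F = (28.000, 2.000).
Jacobian J = [[8·a·b, 4·a^2 - 2], [2·a·b + 2·b - 1, a^2 + 2·a - 6·b]].
At the point, J = [[32.000, 14.000], [11.000, -4.000]] (det J = -282.000).
Solving J·Δ = −F gives Δ = (-0.496, -0.865).
Then the next iterate is (a, b)₁ = (1.504, 1.135).
Re-evaluating at (1.504, 1.135): F = (7.99955, 0.61279), so ‖F‖₂ = 8.023.

8.023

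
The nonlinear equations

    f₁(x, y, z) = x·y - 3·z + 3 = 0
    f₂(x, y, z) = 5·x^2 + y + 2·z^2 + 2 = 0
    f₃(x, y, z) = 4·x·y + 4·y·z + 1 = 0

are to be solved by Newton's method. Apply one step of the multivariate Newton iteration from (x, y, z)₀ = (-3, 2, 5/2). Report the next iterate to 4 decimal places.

At (-3, 2, 5/2): F = (-10.5000, 61.5000, -3.0000).
Jacobian J = [[y, x, -3], [10·x, 1, 4·z], [4·y, 4·x + 4·z, 4·y]].
At the point, J = [[2.0000, -3.0000, -3.0000], [-30.0000, 1.0000, 10.0000], [8.0000, -2.0000, 8.0000]] (det J = -1060.0000).
Solving J·Δ = −F gives Δ = (1.5396, -1.0472, -1.4264).
Then the next iterate is (x, y, z)₁ = (-1.4604, 0.9528, 1.0736).

(-1.4604, 0.9528, 1.0736)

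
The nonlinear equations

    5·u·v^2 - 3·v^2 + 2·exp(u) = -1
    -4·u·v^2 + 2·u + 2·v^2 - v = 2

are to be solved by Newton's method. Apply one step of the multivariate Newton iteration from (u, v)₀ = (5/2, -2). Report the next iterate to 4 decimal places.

(1.3873, -1.6315)

At (5/2, -2): F = (63.364988, -27.0000).
Jacobian J = [[5·v^2 + 2·exp(u), 10·u·v - 6·v], [-4·v^2 + 2, -8·u·v + 4·v - 1]].
At the point, J = [[44.364988, -38.0000], [-14.0000, 31.0000]] (det J = 843.314626).
Solving J·Δ = −F gives Δ = (-1.1127, 0.3685).
Then the next iterate is (u, v)₁ = (1.3873, -1.6315).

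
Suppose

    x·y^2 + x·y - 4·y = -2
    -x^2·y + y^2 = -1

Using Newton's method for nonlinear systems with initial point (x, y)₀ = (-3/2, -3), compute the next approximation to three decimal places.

At (-3/2, -3): F = (5.000, 16.750).
Jacobian J = [[y^2 + y, 2·x·y + x - 4], [-2·x·y, -x^2 + 2·y]].
At the point, J = [[6.000, 3.500], [-9.000, -8.250]] (det J = -18.000).
Solving J·Δ = −F gives Δ = (-5.549, 8.083).
Then the next iterate is (x, y)₁ = (-7.049, 5.083).

(-7.049, 5.083)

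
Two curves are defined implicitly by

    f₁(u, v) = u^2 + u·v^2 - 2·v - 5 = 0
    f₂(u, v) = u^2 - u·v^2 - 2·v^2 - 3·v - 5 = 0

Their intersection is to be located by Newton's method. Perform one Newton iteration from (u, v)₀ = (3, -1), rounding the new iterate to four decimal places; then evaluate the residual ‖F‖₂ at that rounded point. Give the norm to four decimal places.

At (3, -1): F = (9.0000, 2.0000).
Jacobian J = [[2·u + v^2, 2·u·v - 2], [2·u - v^2, -2·u·v - 4·v - 3]].
At the point, J = [[7.0000, -8.0000], [5.0000, 7.0000]] (det J = 89.0000).
Solving J·Δ = −F gives Δ = (-0.8876, 0.3483).
Then the next iterate is (u, v)₁ = (2.1124, -0.6517).
Re-evaluating at (2.1124, -0.6517): F = (1.662797, -0.329256), so ‖F‖₂ = 1.6951.

1.6951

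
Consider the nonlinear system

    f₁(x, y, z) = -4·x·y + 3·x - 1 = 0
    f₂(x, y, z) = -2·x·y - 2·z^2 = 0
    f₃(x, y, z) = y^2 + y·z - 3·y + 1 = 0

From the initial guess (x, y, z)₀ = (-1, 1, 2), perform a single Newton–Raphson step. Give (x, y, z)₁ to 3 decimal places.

(-5.000, 0.000, 2.000)

At (-1, 1, 2): F = (0.000, -6.000, 1.000).
Jacobian J = [[-4·y + 3, -4·x, 0], [-2·y, -2·x, -4·z], [0, 2·y + z - 3, y]].
At the point, J = [[-1.000, 4.000, 0.000], [-2.000, 2.000, -8.000], [0.000, 1.000, 1.000]] (det J = -2.000).
Solving J·Δ = −F gives Δ = (-4.000, -1.000, 0.000).
Then the next iterate is (x, y, z)₁ = (-5.000, 0.000, 2.000).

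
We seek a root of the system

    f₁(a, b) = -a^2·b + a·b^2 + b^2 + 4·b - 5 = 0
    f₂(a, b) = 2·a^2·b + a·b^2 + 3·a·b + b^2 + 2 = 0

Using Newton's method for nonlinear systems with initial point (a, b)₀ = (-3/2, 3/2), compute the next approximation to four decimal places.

At (-3/2, 3/2): F = (-3.5000, 0.8750).
Jacobian J = [[-2·a·b + b^2, -a^2 + 2·a·b + 2·b + 4], [4·a·b + b^2 + 3·b, 2·a^2 + 2·a·b + 3·a + 2·b]].
At the point, J = [[6.7500, 0.2500], [-2.2500, -1.5000]] (det J = -9.5625).
Solving J·Δ = −F gives Δ = (0.5261, -0.2059).
Then the next iterate is (a, b)₁ = (-0.9739, 1.2941).

(-0.9739, 1.2941)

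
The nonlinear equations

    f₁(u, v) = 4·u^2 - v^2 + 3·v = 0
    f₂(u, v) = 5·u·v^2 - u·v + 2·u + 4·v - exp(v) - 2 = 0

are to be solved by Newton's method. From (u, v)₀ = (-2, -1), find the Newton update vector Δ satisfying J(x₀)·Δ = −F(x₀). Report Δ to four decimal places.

At (-2, -1): F = (12.0000, -22.367879).
Jacobian J = [[8·u, -2·v + 3], [5·v^2 - v + 2, 10·u·v - u - exp(v) + 4]].
At the point, J = [[-16.0000, 5.0000], [8.0000, 25.632121]] (det J = -450.113929).
Solving J·Δ = −F gives Δ = (0.9318, 0.5818).

(0.9318, 0.5818)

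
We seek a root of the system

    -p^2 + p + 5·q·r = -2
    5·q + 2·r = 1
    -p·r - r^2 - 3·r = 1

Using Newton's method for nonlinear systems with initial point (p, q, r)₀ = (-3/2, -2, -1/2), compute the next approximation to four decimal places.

At (-3/2, -2, -1/2): F = (3.2500, -12.0000, -0.5000).
Jacobian J = [[-2·p + 1, 5·r, 5·q], [0, 5, 2], [-r, 0, -p - 2·r - 3]].
At the point, J = [[4.0000, -2.5000, -10.0000], [0.0000, 5.0000, 2.0000], [0.5000, 0.0000, -0.5000]] (det J = 12.5000).
Solving J·Δ = −F gives Δ = (1.2500, 2.3000, 0.2500).
Then the next iterate is (p, q, r)₁ = (-0.2500, 0.3000, -0.2500).

(-0.2500, 0.3000, -0.2500)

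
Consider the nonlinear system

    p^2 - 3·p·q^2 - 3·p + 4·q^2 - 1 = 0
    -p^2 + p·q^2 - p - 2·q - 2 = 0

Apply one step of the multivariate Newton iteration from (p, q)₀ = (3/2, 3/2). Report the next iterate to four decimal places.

(0.5256, 2.9679)

At (3/2, 3/2): F = (-4.3750, -5.3750).
Jacobian J = [[2·p - 3·q^2 - 3, -6·p·q + 8·q], [-2·p + q^2 - 1, 2·p·q - 2]].
At the point, J = [[-6.7500, -1.5000], [-1.7500, 2.5000]] (det J = -19.5000).
Solving J·Δ = −F gives Δ = (-0.9744, 1.4679).
Then the next iterate is (p, q)₁ = (0.5256, 2.9679).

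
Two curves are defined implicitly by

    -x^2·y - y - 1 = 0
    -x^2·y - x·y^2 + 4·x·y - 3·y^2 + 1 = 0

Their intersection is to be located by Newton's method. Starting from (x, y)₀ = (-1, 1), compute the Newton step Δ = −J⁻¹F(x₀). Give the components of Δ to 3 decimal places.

(1.875, 0.375)

At (-1, 1): F = (-3.000, -6.000).
Jacobian J = [[-2·x·y, -x^2 - 1], [-2·x·y - y^2 + 4·y, -x^2 - 2·x·y + 4·x - 6·y]].
At the point, J = [[2.000, -2.000], [5.000, -9.000]] (det J = -8.000).
Solving J·Δ = −F gives Δ = (1.875, 0.375).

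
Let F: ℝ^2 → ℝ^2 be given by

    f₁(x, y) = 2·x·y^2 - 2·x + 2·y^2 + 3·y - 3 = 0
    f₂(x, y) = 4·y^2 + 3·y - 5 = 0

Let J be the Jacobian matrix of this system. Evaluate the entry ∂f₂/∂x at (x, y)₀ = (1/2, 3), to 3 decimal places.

∂f₂/∂x = 0.
At (1/2, 3) this is 0.000.

0.000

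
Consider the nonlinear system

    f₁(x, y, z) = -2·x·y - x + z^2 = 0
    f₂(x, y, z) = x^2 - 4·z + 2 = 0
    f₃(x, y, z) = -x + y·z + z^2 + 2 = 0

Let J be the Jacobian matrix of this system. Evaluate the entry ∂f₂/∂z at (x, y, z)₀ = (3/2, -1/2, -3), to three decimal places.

-4.000

∂f₂/∂z = -4.
At (3/2, -1/2, -3) this is -4.000.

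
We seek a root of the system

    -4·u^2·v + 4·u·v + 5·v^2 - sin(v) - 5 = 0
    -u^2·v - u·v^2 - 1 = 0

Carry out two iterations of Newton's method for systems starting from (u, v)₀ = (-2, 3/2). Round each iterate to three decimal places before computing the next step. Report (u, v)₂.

At (-2, 3/2): F = (-30.74749, -2.500).
Jacobian J = [[-8·u·v + 4·v, -4·u^2 + 4·u + 10·v - cos(v)], [-2·u·v - v^2, -u^2 - 2·u·v]].
At the point, J = [[30.000, -9.07074], [3.750, 2.000]] (det J = 94.01526).
Solving J·Δ = −F gives Δ = (0.895, -0.429).
Then the next iterate is (u, v)₁ = (-1.105, 1.071).
Round to (-1.105, 1.071) and repeat: F = (-10.10717, -1.04024), J = [[13.75164, 0.92665], [1.21987, 1.14588]].
Δ = (0.726, 0.135), so (u, v)₂ = (-0.379, 1.206).

(-0.379, 1.206)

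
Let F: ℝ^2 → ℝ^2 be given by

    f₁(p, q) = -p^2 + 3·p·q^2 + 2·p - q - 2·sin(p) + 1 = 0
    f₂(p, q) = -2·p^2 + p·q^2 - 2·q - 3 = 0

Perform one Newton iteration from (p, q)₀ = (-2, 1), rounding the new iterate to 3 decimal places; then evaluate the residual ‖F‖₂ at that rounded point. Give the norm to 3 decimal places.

6.051

At (-2, 1): F = (-12.18141, -15.000).
Jacobian J = [[-2·p + 3·q^2 - 2·cos(p) + 2, 6·p·q - 1], [-4·p + q^2, 2·p·q - 2]].
At the point, J = [[9.83229, -13.000], [9.000, -6.000]] (det J = 58.00624).
Solving J·Δ = −F gives Δ = (2.102, 0.653).
Then the next iterate is (p, q)₁ = (0.102, 1.653).
Re-evaluating at (0.102, 1.653): F = (0.17307, -6.04810), so ‖F‖₂ = 6.051.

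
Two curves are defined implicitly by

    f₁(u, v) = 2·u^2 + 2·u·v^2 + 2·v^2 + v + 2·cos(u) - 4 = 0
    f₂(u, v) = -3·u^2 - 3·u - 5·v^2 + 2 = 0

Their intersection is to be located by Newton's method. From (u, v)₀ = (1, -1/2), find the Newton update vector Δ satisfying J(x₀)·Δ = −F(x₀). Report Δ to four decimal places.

(-1.3819, -1.4374)

At (1, -1/2): F = (-0.419395, -5.2500).
Jacobian J = [[4·u + 2·v^2 - 2·sin(u), 4·u·v + 4·v + 1], [-6·u - 3, -10·v]].
At the point, J = [[2.817058, -3.0000], [-9.0000, 5.0000]] (det J = -12.914710).
Solving J·Δ = −F gives Δ = (-1.3819, -1.4374).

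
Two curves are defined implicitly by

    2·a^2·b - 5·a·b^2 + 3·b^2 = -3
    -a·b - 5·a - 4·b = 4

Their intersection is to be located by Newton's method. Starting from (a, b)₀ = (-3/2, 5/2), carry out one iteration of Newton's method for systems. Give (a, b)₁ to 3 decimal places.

At (-3/2, 5/2): F = (79.875, -2.750).
Jacobian J = [[4·a·b - 5·b^2, 2·a^2 - 10·a·b + 6·b], [-b - 5, -a - 4]].
At the point, J = [[-46.250, 57.000], [-7.500, -2.500]] (det J = 543.125).
Solving J·Δ = −F gives Δ = (0.079, -1.337).
Then the next iterate is (a, b)₁ = (-1.421, 1.163).

(-1.421, 1.163)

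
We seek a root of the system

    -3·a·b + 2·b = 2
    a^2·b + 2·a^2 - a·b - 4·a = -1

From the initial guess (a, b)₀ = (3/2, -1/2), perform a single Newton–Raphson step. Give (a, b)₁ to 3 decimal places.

(2.259, -0.345)

At (3/2, -1/2): F = (-0.750, -0.875).
Jacobian J = [[-3·b, -3·a + 2], [2·a·b + 4·a - b - 4, a^2 - a]].
At the point, J = [[1.500, -2.500], [1.000, 0.750]] (det J = 3.625).
Solving J·Δ = −F gives Δ = (0.759, 0.155).
Then the next iterate is (a, b)₁ = (2.259, -0.345).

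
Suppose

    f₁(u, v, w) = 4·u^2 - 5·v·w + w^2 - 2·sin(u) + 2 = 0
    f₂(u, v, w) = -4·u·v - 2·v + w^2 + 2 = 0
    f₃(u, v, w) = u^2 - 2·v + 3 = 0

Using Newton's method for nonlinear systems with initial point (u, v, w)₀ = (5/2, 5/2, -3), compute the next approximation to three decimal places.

(1.177, 1.317, -1.596)

At (5/2, 5/2, -3): F = (72.30306, -19.000, 4.250).
Jacobian J = [[8·u - 2·cos(u), -5·w, -5·v + 2·w], [-4·v, -4·u - 2, 2·w], [2·u, -2, 0]].
At the point, J = [[21.60229, 15.000, -18.500], [-10.000, -12.000, -6.000], [5.000, -2.000, 0.000]] (det J = -2189.22745).
Solving J·Δ = −F gives Δ = (-1.323, -1.183, 1.404).
Then the next iterate is (u, v, w)₁ = (1.177, 1.317, -1.596).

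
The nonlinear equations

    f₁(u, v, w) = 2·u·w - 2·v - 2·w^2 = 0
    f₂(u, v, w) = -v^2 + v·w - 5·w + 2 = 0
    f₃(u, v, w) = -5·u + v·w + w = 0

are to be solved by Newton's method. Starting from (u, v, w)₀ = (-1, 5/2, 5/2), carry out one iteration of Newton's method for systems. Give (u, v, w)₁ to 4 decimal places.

(-0.5911, -0.4944, 1.2944)

At (-1, 5/2, 5/2): F = (-22.5000, -10.5000, 13.7500).
Jacobian J = [[2·w, -2, 2·u - 4·w], [0, -2·v + w, v - 5], [-5, w, v + 1]].
At the point, J = [[5.0000, -2.0000, -12.0000], [0.0000, -2.5000, -2.5000], [-5.0000, 2.5000, 3.5000]] (det J = 112.5000).
Solving J·Δ = −F gives Δ = (0.4089, -2.9944, -1.2056).
Then the next iterate is (u, v, w)₁ = (-0.5911, -0.4944, 1.2944).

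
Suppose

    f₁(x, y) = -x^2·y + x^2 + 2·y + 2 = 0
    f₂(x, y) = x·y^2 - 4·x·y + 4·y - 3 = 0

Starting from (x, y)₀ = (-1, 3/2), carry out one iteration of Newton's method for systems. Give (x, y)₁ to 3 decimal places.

(-2.800, -1.200)

At (-1, 3/2): F = (4.500, 6.750).
Jacobian J = [[-2·x·y + 2·x, -x^2 + 2], [y^2 - 4·y, 2·x·y - 4·x + 4]].
At the point, J = [[1.000, 1.000], [-3.750, 5.000]] (det J = 8.750).
Solving J·Δ = −F gives Δ = (-1.800, -2.700).
Then the next iterate is (x, y)₁ = (-2.800, -1.200).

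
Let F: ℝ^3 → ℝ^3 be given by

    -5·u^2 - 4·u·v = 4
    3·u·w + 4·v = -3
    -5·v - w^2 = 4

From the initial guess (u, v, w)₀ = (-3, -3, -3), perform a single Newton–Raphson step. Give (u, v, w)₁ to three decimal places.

At (-3, -3, -3): F = (-85.000, 18.000, 2.000).
Jacobian J = [[-10·u - 4·v, -4·u, 0], [3·w, 4, 3·u], [0, -5, -2·w]].
At the point, J = [[42.000, 12.000, 0.000], [-9.000, 4.000, -9.000], [0.000, -5.000, 6.000]] (det J = -234.000).
Solving J·Δ = −F gives Δ = (1.167, 3.000, 2.167).
Then the next iterate is (u, v, w)₁ = (-1.833, 0.000, -0.833).

(-1.833, 0.000, -0.833)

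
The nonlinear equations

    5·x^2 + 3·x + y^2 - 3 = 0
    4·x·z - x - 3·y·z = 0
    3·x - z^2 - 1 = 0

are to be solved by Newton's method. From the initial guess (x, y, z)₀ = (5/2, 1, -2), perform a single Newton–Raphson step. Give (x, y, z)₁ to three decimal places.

(1.165, 1.309, -1.624)

At (5/2, 1, -2): F = (36.750, -16.500, 2.500).
Jacobian J = [[10·x + 3, 2·y, 0], [4·z - 1, -3·z, 4·x - 3·y], [3, 0, -2·z]].
At the point, J = [[28.000, 2.000, 0.000], [-9.000, 6.000, 7.000], [3.000, 0.000, 4.000]] (det J = 786.000).
Solving J·Δ = −F gives Δ = (-1.335, 0.309, 0.376).
Then the next iterate is (x, y, z)₁ = (1.165, 1.309, -1.624).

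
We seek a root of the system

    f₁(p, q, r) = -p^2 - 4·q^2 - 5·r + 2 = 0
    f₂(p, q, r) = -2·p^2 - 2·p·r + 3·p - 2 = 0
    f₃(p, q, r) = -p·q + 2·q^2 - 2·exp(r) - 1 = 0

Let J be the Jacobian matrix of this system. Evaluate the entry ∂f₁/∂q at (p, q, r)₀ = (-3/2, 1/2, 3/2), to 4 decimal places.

-4.0000

∂f₁/∂q = -8·q.
At (-3/2, 1/2, 3/2) this is -4.0000.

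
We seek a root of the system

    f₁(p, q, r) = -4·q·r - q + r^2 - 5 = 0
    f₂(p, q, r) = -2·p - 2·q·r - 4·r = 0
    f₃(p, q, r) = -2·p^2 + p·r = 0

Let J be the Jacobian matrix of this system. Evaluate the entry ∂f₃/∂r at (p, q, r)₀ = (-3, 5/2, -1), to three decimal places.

∂f₃/∂r = p.
At (-3, 5/2, -1) this is -3.000.

-3.000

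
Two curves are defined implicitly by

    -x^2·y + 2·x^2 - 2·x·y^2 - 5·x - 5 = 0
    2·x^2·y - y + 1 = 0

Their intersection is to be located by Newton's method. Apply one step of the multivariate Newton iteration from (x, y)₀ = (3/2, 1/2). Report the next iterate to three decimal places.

(3.143, -1.694)

At (3/2, 1/2): F = (-9.875, 2.750).
Jacobian J = [[-2·x·y + 4·x - 2·y^2 - 5, -x^2 - 4·x·y], [4·x·y, 2·x^2 - 1]].
At the point, J = [[-1.000, -5.250], [3.000, 3.500]] (det J = 12.250).
Solving J·Δ = −F gives Δ = (1.643, -2.194).
Then the next iterate is (x, y)₁ = (3.143, -1.694).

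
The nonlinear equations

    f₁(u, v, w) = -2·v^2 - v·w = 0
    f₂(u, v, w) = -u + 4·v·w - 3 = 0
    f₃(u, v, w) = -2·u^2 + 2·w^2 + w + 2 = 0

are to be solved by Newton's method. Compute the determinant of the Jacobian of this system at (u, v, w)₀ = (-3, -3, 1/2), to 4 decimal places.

J = [[0, -4·v - w, -v], [-1, 4·w, 4·v], [-4·u, 0, 4·w + 1]].
At the point, J = [[0.0000, 11.5000, 3.0000], [-1.0000, 2.0000, -12.0000], [12.0000, 0.0000, 3.0000]].
det J = -1693.5000.

-1693.5000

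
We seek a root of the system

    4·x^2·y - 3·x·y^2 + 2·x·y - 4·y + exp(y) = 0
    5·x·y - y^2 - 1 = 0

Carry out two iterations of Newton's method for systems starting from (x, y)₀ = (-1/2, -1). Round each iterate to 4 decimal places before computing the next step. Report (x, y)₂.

(-2.7787, 0.1602)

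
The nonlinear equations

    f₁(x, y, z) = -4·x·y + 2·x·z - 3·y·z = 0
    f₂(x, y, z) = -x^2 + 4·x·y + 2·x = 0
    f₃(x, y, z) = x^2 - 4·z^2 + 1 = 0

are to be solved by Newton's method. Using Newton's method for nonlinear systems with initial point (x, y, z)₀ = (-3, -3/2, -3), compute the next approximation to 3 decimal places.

At (-3, -3/2, -3): F = (-13.500, 3.000, -26.000).
Jacobian J = [[-4·y + 2·z, -4·x - 3·z, 2·x - 3·y], [-2·x + 4·y + 2, 4·x, 0], [2·x, 0, -8·z]].
At the point, J = [[0.000, 21.000, -1.500], [2.000, -12.000, 0.000], [-6.000, 0.000, 24.000]] (det J = -900.000).
Solving J·Δ = −F gives Δ = (3.160, 0.777, 1.873).
Then the next iterate is (x, y, z)₁ = (0.160, -0.723, -1.127).

(0.160, -0.723, -1.127)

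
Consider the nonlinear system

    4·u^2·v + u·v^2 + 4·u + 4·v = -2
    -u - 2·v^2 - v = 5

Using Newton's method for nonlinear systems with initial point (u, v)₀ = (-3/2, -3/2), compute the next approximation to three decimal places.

At (-3/2, -3/2): F = (-26.875, -6.500).
Jacobian J = [[8·u·v + v^2 + 4, 4·u^2 + 2·u·v + 4], [-1, -4·v - 1]].
At the point, J = [[24.250, 17.500], [-1.000, 5.000]] (det J = 138.750).
Solving J·Δ = −F gives Δ = (0.149, 1.330).
Then the next iterate is (u, v)₁ = (-1.351, -0.170).

(-1.351, -0.170)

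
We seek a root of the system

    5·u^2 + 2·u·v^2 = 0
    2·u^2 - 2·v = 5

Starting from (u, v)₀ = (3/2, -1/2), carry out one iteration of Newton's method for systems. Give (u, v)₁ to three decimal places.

(-0.231, -5.442)

At (3/2, -1/2): F = (12.000, 0.500).
Jacobian J = [[10·u + 2·v^2, 4·u·v], [4·u, -2]].
At the point, J = [[15.500, -3.000], [6.000, -2.000]] (det J = -13.000).
Solving J·Δ = −F gives Δ = (-1.731, -4.942).
Then the next iterate is (u, v)₁ = (-0.231, -5.442).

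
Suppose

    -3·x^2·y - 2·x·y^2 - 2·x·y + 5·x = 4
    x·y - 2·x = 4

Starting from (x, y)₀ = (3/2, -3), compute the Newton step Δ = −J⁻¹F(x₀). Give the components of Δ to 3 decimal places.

(-1.453, 2.825)

At (3/2, -3): F = (5.750, -11.500).
Jacobian J = [[-6·x·y - 2·y^2 - 2·y + 5, -3·x^2 - 4·x·y - 2·x], [y - 2, x]].
At the point, J = [[20.000, 8.250], [-5.000, 1.500]] (det J = 71.250).
Solving J·Δ = −F gives Δ = (-1.453, 2.825).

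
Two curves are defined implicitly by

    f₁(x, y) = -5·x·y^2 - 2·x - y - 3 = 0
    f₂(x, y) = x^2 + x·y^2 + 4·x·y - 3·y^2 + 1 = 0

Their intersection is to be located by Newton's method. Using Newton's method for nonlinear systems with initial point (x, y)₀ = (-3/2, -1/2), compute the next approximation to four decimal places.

(-0.3732, -0.6514)

At (-3/2, -1/2): F = (2.3750, 5.1250).
Jacobian J = [[-5·y^2 - 2, -10·x·y - 1], [2·x + y^2 + 4·y, 2·x·y + 4·x - 6·y]].
At the point, J = [[-3.2500, -8.5000], [-4.7500, -1.5000]] (det J = -35.5000).
Solving J·Δ = −F gives Δ = (1.1268, -0.1514).
Then the next iterate is (x, y)₁ = (-0.3732, -0.6514).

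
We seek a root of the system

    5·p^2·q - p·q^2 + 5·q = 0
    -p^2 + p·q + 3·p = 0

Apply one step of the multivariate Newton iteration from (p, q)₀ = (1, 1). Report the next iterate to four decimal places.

At (1, 1): F = (9.0000, 3.0000).
Jacobian J = [[10·p·q - q^2, 5·p^2 - 2·p·q + 5], [-2·p + q + 3, p]].
At the point, J = [[9.0000, 8.0000], [2.0000, 1.0000]] (det J = -7.0000).
Solving J·Δ = −F gives Δ = (-2.1429, 1.2857).
Then the next iterate is (p, q)₁ = (-1.1429, 2.2857).

(-1.1429, 2.2857)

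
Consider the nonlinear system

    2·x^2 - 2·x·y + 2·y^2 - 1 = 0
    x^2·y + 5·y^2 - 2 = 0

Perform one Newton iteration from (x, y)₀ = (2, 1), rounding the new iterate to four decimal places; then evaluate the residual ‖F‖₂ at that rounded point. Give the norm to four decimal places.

At (2, 1): F = (5.0000, 7.0000).
Jacobian J = [[4·x - 2·y, -2·x + 4·y], [2·x·y, x^2 + 10·y]].
At the point, J = [[6.0000, 0.0000], [4.0000, 14.0000]] (det J = 84.0000).
Solving J·Δ = −F gives Δ = (-0.8333, -0.2619).
Then the next iterate is (x, y)₁ = (1.1667, 0.7381).
Re-evaluating at (1.1667, 0.7381): F = (1.089678, 1.728652), so ‖F‖₂ = 2.0434.

2.0434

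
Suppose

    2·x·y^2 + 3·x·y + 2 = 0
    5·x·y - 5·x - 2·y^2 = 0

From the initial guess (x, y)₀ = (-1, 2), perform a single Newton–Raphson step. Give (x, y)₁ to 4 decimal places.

At (-1, 2): F = (-12.0000, -13.0000).
Jacobian J = [[2·y^2 + 3·y, 4·x·y + 3·x], [5·y - 5, 5·x - 4·y]].
At the point, J = [[14.0000, -11.0000], [5.0000, -13.0000]] (det J = -127.0000).
Solving J·Δ = −F gives Δ = (0.1024, -0.9606).
Then the next iterate is (x, y)₁ = (-0.8976, 1.0394).

(-0.8976, 1.0394)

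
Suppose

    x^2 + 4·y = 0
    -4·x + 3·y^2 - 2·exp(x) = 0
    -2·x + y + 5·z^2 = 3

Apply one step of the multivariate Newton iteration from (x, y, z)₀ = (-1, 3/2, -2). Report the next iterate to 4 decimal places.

At (-1, 3/2, -2): F = (7.0000, 10.014241, 20.5000).
Jacobian J = [[2·x, 4, 0], [-2·exp(x) - 4, 6·y, 0], [-2, 1, 10·z]].
At the point, J = [[-2.0000, 4.0000, 0.0000], [-4.735759, 9.0000, 0.0000], [-2.0000, 1.0000, -20.0000]] (det J = -18.860711).
Solving J·Δ = −F gives Δ = (-24.3289, -13.9145, 2.7622).
Then the next iterate is (x, y, z)₁ = (-25.3289, -12.4145, 0.7622).

(-25.3289, -12.4145, 0.7622)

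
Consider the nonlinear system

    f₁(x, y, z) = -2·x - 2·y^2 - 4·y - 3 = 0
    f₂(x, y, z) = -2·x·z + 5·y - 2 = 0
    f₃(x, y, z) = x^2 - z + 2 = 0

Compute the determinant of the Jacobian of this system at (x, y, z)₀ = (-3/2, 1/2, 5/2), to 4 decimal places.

94.0000

J = [[-2, -4·y - 4, 0], [-2·z, 5, -2·x], [2·x, 0, -1]].
At the point, J = [[-2.0000, -6.0000, 0.0000], [-5.0000, 5.0000, 3.0000], [-3.0000, 0.0000, -1.0000]].
det J = 94.0000.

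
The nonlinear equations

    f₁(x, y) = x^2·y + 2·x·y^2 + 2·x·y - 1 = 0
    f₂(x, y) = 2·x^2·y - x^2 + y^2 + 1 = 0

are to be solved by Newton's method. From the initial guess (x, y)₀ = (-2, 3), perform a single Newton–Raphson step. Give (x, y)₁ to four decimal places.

(-1.3526, 1.7821)

At (-2, 3): F = (-37.0000, 30.0000).
Jacobian J = [[2·x·y + 2·y^2 + 2·y, x^2 + 4·x·y + 2·x], [4·x·y - 2·x, 2·x^2 + 2·y]].
At the point, J = [[12.0000, -24.0000], [-20.0000, 14.0000]] (det J = -312.0000).
Solving J·Δ = −F gives Δ = (0.6474, -1.2179).
Then the next iterate is (x, y)₁ = (-1.3526, 1.7821).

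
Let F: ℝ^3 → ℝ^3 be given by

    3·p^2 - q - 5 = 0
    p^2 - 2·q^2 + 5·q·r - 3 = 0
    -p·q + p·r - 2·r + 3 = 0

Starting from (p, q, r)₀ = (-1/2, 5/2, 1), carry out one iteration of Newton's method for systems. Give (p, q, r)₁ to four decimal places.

(22.3750, -72.8750, -27.1000)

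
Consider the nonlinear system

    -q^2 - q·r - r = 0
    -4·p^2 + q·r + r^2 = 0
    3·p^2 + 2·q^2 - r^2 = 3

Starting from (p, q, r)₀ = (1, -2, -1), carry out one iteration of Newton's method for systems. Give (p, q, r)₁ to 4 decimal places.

At (1, -2, -1): F = (-5.0000, -1.0000, 7.0000).
Jacobian J = [[0, -2·q - r, -q - 1], [-8·p, r, q + 2·r], [6·p, 4·q, -2·r]].
At the point, J = [[0.0000, 5.0000, 1.0000], [-8.0000, -1.0000, -4.0000], [6.0000, -8.0000, 2.0000]] (det J = 30.0000).
Solving J·Δ = −F gives Δ = (-1.8333, 0.3333, 3.3333).
Then the next iterate is (p, q, r)₁ = (-0.8333, -1.6667, 2.3333).

(-0.8333, -1.6667, 2.3333)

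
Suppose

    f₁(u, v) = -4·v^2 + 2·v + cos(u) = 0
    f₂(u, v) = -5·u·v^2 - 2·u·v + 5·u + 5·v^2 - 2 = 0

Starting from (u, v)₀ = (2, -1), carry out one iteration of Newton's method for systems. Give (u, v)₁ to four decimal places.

(-2.2622, -0.7459)

At (2, -1): F = (-6.416147, 7.0000).
Jacobian J = [[-sin(u), -8·v + 2], [-5·v^2 - 2·v + 5, -10·u·v - 2·u + 10·v]].
At the point, J = [[-0.909297, 10.0000], [2.0000, 6.0000]] (det J = -25.455785).
Solving J·Δ = −F gives Δ = (-4.2622, 0.2541).
Then the next iterate is (u, v)₁ = (-2.2622, -0.7459).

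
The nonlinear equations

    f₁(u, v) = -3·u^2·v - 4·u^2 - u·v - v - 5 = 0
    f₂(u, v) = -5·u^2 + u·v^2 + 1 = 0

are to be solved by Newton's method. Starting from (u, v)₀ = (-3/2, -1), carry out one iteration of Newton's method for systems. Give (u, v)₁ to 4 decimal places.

At (-3/2, -1): F = (-7.7500, -11.7500).
Jacobian J = [[-6·u·v - 8·u - v, -3·u^2 - u - 1], [-10·u + v^2, 2·u·v]].
At the point, J = [[4.0000, -6.2500], [16.0000, 3.0000]] (det J = 112.0000).
Solving J·Δ = −F gives Δ = (0.8633, -0.6875).
Then the next iterate is (u, v)₁ = (-0.6367, -1.6875).

(-0.6367, -1.6875)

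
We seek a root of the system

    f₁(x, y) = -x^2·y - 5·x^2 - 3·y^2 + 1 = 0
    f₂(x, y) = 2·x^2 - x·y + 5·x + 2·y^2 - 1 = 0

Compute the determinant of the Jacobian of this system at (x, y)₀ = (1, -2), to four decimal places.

J = [[-2·x·y - 10·x, -x^2 - 6·y], [4·x - y + 5, -x + 4·y]].
At the point, J = [[-6.0000, 11.0000], [11.0000, -9.0000]].
det J = -67.0000.

-67.0000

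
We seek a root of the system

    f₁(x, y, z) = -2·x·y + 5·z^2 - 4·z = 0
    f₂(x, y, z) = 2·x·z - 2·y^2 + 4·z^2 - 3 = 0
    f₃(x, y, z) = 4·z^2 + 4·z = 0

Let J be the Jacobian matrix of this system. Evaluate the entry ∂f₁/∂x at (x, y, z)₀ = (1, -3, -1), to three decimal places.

6.000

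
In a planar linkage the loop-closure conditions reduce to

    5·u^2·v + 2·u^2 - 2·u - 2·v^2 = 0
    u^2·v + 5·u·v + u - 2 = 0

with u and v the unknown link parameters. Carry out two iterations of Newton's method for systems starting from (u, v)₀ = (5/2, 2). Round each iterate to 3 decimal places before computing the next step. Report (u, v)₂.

(1.519, 0.195)

At (5/2, 2): F = (62.000, 38.000).
Jacobian J = [[10·u·v + 4·u - 2, 5·u^2 - 4·v], [2·u·v + 5·v + 1, u^2 + 5·u]].
At the point, J = [[58.000, 23.250], [21.000, 18.750]] (det J = 599.250).
Solving J·Δ = −F gives Δ = (-0.466, -1.505).
Then the next iterate is (u, v)₁ = (2.034, 0.495).
Round to (2.034, 0.495) and repeat: F = (13.95572, 7.11604), J = [[16.20430, 18.70578], [5.48866, 14.30716]].
Δ = (-0.515, -0.300), so (u, v)₂ = (1.519, 0.195).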